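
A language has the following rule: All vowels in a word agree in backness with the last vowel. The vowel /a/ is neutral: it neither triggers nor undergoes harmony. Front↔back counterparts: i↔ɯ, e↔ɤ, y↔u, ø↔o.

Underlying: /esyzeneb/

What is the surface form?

[esyzeneb]

no segment meets the rule's conditions; no change.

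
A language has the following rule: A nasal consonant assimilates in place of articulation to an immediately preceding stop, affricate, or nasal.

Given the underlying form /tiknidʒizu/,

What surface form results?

/n/ after /k/ (velar) → [ŋ]

[tikŋidʒizu]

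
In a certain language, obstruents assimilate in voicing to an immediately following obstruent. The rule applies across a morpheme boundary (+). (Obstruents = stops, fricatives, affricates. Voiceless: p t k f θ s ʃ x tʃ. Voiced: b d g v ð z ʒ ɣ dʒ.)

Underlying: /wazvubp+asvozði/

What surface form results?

/b/ before /p/ (voiceless) → [p]
/s/ before /v/ (voiced) → [z]

[wazvupp+azvozði]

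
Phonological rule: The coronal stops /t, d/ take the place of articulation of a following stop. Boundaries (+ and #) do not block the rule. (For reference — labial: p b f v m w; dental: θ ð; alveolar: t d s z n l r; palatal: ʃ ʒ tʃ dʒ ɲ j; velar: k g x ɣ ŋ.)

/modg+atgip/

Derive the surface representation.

[mogg+akgip]

/d/ before /g/ (velar) → [g]
/t/ before /g/ (velar) → [k]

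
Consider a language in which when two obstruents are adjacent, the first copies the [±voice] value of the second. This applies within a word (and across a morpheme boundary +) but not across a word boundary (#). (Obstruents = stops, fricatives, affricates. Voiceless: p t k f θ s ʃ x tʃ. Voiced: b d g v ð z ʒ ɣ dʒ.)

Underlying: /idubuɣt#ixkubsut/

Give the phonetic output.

/ɣ/ before /t/ (voiceless) → [x]
/b/ before /s/ (voiceless) → [p]

[idubuxt#ixkupsut]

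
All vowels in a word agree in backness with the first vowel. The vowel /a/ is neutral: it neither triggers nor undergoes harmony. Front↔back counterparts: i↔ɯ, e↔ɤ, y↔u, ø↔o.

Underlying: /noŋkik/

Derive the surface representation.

/i/ harmonizes with /o/ ([+back]) → [ɯ]

[noŋkɯk]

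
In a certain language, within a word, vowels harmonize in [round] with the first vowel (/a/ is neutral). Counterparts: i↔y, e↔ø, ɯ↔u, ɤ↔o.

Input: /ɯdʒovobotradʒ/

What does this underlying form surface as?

[ɯdʒɤvɤbɤtradʒ]

/o/ harmonizes with /ɯ/ ([-round]) → [ɤ]
/o/ harmonizes with /ɯ/ ([-round]) → [ɤ]
/o/ harmonizes with /ɯ/ ([-round]) → [ɤ]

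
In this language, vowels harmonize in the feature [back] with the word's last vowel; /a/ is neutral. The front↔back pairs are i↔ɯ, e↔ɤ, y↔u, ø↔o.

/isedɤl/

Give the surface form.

/i/ harmonizes with /ɤ/ ([+back]) → [ɯ]
/e/ harmonizes with /ɤ/ ([+back]) → [ɤ]

[ɯsɤdɤl]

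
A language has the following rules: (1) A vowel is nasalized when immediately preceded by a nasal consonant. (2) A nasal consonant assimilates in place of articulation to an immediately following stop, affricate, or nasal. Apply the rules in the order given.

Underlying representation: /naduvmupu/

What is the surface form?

Rule 1: /a/ after nasal /n/ → [ã]
Rule 1: /u/ after nasal /m/ → [ũ]
After rule 1: nãduvmũpu
Rule 2: no segment meets the rule's conditions; no change.

[nãduvmũpu]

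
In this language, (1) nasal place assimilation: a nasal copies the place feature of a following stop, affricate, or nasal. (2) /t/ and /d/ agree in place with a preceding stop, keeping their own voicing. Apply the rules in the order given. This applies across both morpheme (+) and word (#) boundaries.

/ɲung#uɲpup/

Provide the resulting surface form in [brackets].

Rule 1: /n/ before /g/ (velar) → [ŋ]
Rule 1: /ɲ/ before /p/ (labial) → [m]
After rule 1: ɲuŋg#umpup
Rule 2: no segment meets the rule's conditions; no change.

[ɲuŋg#umpup]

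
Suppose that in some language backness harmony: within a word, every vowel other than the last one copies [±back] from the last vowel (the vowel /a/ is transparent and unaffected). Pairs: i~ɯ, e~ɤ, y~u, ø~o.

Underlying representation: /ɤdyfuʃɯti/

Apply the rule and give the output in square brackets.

/ɤ/ harmonizes with /i/ ([-back]) → [e]
/u/ harmonizes with /i/ ([-back]) → [y]
/ɯ/ harmonizes with /i/ ([-back]) → [i]

[edyfyʃiti]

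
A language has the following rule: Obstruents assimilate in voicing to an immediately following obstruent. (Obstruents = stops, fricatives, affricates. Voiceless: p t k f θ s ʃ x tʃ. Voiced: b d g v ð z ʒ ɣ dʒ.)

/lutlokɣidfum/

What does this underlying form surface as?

[lutlogɣitfum]

/k/ before /ɣ/ (voiced) → [g]
/d/ before /f/ (voiceless) → [t]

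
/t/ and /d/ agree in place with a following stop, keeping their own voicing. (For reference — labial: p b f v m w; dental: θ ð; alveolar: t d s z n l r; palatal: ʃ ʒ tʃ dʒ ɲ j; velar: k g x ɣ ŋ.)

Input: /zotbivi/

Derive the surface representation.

[zopbivi]

/t/ before /b/ (labial) → [p]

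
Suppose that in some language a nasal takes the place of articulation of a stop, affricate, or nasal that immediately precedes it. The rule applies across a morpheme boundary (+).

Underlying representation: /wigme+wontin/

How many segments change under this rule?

/m/ after /g/ (velar) → [ŋ]
1 segment changes.

1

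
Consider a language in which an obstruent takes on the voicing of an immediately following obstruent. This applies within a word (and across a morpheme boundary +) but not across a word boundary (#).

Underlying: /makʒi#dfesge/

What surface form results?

[magʒi#tfezge]

/k/ before /ʒ/ (voiced) → [g]
/d/ before /f/ (voiceless) → [t]
/s/ before /g/ (voiced) → [z]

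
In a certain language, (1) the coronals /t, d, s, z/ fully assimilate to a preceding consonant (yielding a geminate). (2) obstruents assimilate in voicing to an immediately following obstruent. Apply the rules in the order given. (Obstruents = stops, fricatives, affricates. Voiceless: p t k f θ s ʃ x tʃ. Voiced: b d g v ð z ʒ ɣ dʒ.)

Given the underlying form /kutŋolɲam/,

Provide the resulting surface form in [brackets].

Rule 1: no segment meets the rule's conditions; no change.
After rule 1: kutŋolɲam
Rule 2: no segment meets the rule's conditions; no change.

[kutŋolɲam]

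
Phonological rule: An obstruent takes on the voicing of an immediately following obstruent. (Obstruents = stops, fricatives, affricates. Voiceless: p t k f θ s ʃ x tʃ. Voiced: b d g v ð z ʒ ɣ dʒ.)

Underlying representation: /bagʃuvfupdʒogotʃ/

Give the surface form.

/g/ before /ʃ/ (voiceless) → [k]
/v/ before /f/ (voiceless) → [f]
/p/ before /dʒ/ (voiced) → [b]

[bakʃuffubdʒogotʃ]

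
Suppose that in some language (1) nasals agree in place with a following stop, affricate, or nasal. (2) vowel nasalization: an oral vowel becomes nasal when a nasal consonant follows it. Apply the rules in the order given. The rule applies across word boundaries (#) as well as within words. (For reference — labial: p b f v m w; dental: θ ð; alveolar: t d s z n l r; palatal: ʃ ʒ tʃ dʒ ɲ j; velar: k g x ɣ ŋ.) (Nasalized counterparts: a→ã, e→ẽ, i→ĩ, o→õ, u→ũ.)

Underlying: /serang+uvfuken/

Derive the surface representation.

[serãŋg+uvfukẽn]

Rule 1: /n/ before /g/ (velar) → [ŋ]
After rule 1: seraŋg+uvfuken
Rule 2: /a/ before nasal /ŋ/ → [ã]
Rule 2: /e/ before nasal /n/ → [ẽ]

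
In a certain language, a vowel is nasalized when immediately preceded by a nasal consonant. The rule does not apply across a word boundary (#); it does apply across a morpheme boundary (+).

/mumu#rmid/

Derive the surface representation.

[mũmũ#rmĩd]

/u/ after nasal /m/ → [ũ]
/u/ after nasal /m/ → [ũ]
/i/ after nasal /m/ → [ĩ]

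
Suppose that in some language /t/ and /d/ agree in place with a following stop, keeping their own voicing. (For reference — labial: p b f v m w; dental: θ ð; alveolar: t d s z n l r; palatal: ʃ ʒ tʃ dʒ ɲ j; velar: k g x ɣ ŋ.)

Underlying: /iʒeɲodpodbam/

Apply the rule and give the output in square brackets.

/d/ before /p/ (labial) → [b]
/d/ before /b/ (labial) → [b]

[iʒeɲobpobbam]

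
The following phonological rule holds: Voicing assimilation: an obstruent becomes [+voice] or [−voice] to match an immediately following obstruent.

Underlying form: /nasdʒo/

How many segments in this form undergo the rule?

1

/s/ before /dʒ/ (voiced) → [z]
1 segment changes.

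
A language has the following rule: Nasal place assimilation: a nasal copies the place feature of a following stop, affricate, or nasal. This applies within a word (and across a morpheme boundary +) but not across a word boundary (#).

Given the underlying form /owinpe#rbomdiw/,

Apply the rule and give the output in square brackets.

[owimpe#rbondiw]

/n/ before /p/ (labial) → [m]
/m/ before /d/ (alveolar) → [n]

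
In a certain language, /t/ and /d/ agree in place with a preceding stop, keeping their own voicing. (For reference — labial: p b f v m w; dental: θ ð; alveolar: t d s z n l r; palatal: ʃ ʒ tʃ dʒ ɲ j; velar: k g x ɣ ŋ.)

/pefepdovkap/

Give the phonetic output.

/d/ after /p/ (labial) → [b]

[pefepbovkap]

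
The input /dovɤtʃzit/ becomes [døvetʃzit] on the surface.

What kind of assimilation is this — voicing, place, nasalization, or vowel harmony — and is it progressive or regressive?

vowel harmony, regressive

/o/→[ø] /ɤ/→[e].
Vowels agree with the last vowel, so the harmony is regressive.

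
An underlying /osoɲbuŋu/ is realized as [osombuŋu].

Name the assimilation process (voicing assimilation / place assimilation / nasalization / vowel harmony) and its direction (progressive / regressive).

place assimilation, regressive

/ɲ/→[m].
Each target copies a feature from the following segment, so the direction is regressive.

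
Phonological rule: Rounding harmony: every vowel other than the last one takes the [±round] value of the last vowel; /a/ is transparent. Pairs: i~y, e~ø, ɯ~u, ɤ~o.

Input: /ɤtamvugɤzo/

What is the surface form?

[otamvugozo]

/ɤ/ harmonizes with /o/ ([+round]) → [o]
/ɤ/ harmonizes with /o/ ([+round]) → [o]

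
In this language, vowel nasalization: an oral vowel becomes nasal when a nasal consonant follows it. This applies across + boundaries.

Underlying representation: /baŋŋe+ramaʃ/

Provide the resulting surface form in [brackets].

/a/ before nasal /ŋ/ → [ã]
/a/ before nasal /m/ → [ã]

[bãŋŋe+rãmaʃ]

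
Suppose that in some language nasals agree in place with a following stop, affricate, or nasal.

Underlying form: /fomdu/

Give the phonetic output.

[fondu]

/m/ before /d/ (alveolar) → [n]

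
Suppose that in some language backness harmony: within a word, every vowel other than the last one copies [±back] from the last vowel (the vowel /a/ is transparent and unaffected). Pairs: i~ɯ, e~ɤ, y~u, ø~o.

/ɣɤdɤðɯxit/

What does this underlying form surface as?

[ɣedeðixit]

/ɤ/ harmonizes with /i/ ([-back]) → [e]
/ɤ/ harmonizes with /i/ ([-back]) → [e]
/ɯ/ harmonizes with /i/ ([-back]) → [i]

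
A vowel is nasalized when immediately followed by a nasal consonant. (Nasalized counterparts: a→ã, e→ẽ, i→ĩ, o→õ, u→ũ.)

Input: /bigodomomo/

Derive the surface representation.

[bigodõmõmo]

/o/ before nasal /m/ → [õ]
/o/ before nasal /m/ → [õ]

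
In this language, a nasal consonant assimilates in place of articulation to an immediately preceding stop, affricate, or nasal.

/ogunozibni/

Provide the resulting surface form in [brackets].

/n/ after /b/ (labial) → [m]

[ogunozibmi]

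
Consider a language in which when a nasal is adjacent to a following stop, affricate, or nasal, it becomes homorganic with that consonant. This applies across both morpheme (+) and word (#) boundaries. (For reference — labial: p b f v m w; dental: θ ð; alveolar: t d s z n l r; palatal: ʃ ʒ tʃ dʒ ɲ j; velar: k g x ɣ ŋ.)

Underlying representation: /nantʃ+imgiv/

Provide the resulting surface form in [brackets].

[naɲtʃ+iŋgiv]

/n/ before /tʃ/ (palatal) → [ɲ]
/m/ before /g/ (velar) → [ŋ]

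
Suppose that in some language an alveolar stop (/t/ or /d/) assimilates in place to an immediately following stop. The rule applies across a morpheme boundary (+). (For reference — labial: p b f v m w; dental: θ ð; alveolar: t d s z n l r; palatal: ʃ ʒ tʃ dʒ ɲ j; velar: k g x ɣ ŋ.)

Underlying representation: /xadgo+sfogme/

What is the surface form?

/d/ before /g/ (velar) → [g]

[xaggo+sfogme]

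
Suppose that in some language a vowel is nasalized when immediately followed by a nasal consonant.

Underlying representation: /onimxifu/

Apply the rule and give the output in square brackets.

/o/ before nasal /n/ → [õ]
/i/ before nasal /m/ → [ĩ]

[õnĩmxifu]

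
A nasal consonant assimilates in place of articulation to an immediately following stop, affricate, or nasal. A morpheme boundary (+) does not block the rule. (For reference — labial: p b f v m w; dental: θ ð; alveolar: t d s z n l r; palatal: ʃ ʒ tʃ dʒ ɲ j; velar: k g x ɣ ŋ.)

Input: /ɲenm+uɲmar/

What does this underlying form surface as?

[ɲemm+ummar]

/n/ before /m/ (labial) → [m]
/ɲ/ before /m/ (labial) → [m]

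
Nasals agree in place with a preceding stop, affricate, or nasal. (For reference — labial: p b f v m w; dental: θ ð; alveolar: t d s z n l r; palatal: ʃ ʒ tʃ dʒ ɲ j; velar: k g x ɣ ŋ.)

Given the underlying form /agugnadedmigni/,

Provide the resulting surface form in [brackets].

[agugŋadednigŋi]

/n/ after /g/ (velar) → [ŋ]
/m/ after /d/ (alveolar) → [n]
/n/ after /g/ (velar) → [ŋ]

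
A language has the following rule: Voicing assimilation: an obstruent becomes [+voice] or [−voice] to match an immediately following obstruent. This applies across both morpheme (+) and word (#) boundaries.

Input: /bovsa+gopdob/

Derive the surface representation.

/v/ before /s/ (voiceless) → [f]
/p/ before /d/ (voiced) → [b]

[bofsa+gobdob]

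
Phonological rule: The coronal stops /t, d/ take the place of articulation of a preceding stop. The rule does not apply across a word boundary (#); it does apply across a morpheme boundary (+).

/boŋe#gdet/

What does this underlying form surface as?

[boŋe#gget]

/d/ after /g/ (velar) → [g]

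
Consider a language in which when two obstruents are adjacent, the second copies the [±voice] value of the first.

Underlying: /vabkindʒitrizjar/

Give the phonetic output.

[vabgindʒitrizjar]

/k/ after /b/ (voiced) → [g]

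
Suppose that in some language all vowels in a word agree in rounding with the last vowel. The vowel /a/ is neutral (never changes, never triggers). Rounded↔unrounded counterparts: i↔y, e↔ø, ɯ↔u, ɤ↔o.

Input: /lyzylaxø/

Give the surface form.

[lyzylaxø]

no segment meets the rule's conditions; no change.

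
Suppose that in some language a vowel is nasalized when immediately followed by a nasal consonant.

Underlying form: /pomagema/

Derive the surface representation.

[põmagẽma]

/o/ before nasal /m/ → [õ]
/e/ before nasal /m/ → [ẽ]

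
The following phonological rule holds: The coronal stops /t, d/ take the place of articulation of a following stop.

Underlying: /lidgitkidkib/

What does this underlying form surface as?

/d/ before /g/ (velar) → [g]
/t/ before /k/ (velar) → [k]
/d/ before /k/ (velar) → [g]

[liggikkigkib]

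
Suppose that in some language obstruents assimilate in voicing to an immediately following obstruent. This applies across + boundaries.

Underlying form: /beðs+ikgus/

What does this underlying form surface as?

/ð/ before /s/ (voiceless) → [θ]
/k/ before /g/ (voiced) → [g]

[beθs+iggus]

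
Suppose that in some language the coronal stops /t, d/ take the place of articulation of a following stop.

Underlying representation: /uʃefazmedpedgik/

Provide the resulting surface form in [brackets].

[uʃefazmebpeggik]

/d/ before /p/ (labial) → [b]
/d/ before /g/ (velar) → [g]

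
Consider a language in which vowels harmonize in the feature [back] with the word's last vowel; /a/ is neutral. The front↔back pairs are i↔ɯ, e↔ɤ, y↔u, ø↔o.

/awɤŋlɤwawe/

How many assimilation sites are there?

/ɤ/ harmonizes with /e/ ([-back]) → [e]
/ɤ/ harmonizes with /e/ ([-back]) → [e]
2 segments change.

2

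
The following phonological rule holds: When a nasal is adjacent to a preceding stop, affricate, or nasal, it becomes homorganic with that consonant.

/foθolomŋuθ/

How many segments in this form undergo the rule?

1

/ŋ/ after /m/ (labial) → [m]
1 segment changes.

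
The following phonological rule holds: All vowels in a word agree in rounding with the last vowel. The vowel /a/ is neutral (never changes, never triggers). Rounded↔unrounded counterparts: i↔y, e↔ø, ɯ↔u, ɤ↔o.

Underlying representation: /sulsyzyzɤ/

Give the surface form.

/u/ harmonizes with /ɤ/ ([-round]) → [ɯ]
/y/ harmonizes with /ɤ/ ([-round]) → [i]
/y/ harmonizes with /ɤ/ ([-round]) → [i]

[sɯlsizizɤ]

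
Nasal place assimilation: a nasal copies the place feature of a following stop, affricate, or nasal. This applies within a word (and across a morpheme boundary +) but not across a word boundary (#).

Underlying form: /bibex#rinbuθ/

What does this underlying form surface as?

/n/ before /b/ (labial) → [m]

[bibex#rimbuθ]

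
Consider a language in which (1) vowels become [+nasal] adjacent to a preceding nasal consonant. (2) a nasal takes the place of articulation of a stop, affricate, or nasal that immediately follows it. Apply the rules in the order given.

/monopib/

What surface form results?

[mõnõpib]

Rule 1: /o/ after nasal /m/ → [õ]
Rule 1: /o/ after nasal /n/ → [õ]
After rule 1: mõnõpib
Rule 2: no segment meets the rule's conditions; no change.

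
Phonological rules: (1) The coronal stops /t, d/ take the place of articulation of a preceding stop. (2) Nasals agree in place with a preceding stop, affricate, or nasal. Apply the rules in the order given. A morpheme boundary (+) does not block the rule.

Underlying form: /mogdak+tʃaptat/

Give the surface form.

[moggak+tʃappat]

Rule 1: /d/ after /g/ (velar) → [g]
Rule 1: /t/ after /p/ (labial) → [p]
After rule 1: moggak+tʃappat
Rule 2: no segment meets the rule's conditions; no change.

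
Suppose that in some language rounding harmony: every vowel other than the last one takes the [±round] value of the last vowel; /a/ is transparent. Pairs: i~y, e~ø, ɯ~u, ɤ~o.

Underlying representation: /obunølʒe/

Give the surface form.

[ɤbɯnelʒe]

/o/ harmonizes with /e/ ([-round]) → [ɤ]
/u/ harmonizes with /e/ ([-round]) → [ɯ]
/ø/ harmonizes with /e/ ([-round]) → [e]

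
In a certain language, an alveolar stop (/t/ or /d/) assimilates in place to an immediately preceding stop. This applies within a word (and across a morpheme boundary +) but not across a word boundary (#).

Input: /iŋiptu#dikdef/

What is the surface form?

/t/ after /p/ (labial) → [p]
/d/ after /k/ (velar) → [g]

[iŋippu#dikgef]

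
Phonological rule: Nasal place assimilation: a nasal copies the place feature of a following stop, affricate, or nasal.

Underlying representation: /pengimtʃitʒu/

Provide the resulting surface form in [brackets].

/n/ before /g/ (velar) → [ŋ]
/m/ before /tʃ/ (palatal) → [ɲ]

[peŋgiɲtʃitʒu]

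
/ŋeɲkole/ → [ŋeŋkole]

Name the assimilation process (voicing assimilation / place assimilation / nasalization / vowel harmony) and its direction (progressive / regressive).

/ɲ/→[ŋ].
Each target copies a feature from the following segment, so the direction is regressive.

place assimilation, regressive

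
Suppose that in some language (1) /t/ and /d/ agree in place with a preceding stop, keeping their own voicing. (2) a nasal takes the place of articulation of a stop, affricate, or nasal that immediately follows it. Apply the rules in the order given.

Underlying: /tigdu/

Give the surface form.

Rule 1: /d/ after /g/ (velar) → [g]
After rule 1: tiggu
Rule 2: no segment meets the rule's conditions; no change.

[tiggu]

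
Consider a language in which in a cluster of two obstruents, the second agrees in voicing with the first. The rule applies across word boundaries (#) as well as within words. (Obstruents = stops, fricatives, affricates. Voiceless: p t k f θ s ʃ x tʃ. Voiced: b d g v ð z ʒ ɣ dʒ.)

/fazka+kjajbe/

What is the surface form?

[fazga+kjajbe]

/k/ after /z/ (voiced) → [g]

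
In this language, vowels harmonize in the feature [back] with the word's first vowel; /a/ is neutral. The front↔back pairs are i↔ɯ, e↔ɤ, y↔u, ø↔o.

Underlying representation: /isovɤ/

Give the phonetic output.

[isøve]

/o/ harmonizes with /i/ ([-back]) → [ø]
/ɤ/ harmonizes with /i/ ([-back]) → [e]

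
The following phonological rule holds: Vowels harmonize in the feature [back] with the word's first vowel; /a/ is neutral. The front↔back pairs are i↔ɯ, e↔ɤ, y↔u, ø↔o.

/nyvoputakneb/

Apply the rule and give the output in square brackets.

/o/ harmonizes with /y/ ([-back]) → [ø]
/u/ harmonizes with /y/ ([-back]) → [y]

[nyvøpytakneb]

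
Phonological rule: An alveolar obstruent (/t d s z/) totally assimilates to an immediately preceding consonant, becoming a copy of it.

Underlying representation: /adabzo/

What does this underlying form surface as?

[adabbo]

/z/ after /b/ → [b] (total assimilation)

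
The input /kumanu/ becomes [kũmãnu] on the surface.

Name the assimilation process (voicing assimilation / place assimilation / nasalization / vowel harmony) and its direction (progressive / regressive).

nasalization, regressive

/u/→[ũ] /a/→[ã].
Each target copies a feature from the following segment, so the direction is regressive.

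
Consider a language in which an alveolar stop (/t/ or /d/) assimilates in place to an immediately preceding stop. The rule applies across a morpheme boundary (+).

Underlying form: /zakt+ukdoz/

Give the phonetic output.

[zakk+ukgoz]

/t/ after /k/ (velar) → [k]
/d/ after /k/ (velar) → [g]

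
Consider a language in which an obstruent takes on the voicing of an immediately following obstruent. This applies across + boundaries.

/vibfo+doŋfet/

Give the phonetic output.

/b/ before /f/ (voiceless) → [p]

[vipfo+doŋfet]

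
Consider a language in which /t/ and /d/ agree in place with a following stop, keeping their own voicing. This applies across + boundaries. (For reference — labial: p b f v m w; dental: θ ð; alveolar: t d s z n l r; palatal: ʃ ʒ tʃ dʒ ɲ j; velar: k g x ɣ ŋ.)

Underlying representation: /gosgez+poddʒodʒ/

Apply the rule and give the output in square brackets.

no segment meets the rule's conditions; no change.

[gosgez+poddʒodʒ]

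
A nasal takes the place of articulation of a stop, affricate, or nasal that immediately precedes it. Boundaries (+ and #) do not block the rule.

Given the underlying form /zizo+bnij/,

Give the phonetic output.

/n/ after /b/ (labial) → [m]

[zizo+bmij]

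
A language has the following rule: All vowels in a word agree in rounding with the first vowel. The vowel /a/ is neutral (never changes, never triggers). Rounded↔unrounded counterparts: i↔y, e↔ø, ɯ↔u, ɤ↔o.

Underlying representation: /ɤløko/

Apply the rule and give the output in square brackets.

[ɤlekɤ]

/ø/ harmonizes with /ɤ/ ([-round]) → [e]
/o/ harmonizes with /ɤ/ ([-round]) → [ɤ]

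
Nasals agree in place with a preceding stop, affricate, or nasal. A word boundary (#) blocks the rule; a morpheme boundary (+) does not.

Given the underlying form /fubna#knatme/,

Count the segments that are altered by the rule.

3

/n/ after /b/ (labial) → [m]
/n/ after /k/ (velar) → [ŋ]
/m/ after /t/ (alveolar) → [n]
3 segments change.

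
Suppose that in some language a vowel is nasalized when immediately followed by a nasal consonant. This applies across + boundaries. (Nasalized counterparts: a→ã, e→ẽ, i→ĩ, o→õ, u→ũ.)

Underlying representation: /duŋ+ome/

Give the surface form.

[dũŋ+õme]

/u/ before nasal /ŋ/ → [ũ]
/o/ before nasal /m/ → [õ]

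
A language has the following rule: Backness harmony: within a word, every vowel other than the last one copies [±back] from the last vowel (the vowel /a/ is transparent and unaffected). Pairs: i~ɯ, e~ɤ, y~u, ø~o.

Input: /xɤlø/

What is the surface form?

/ɤ/ harmonizes with /ø/ ([-back]) → [e]

[xelø]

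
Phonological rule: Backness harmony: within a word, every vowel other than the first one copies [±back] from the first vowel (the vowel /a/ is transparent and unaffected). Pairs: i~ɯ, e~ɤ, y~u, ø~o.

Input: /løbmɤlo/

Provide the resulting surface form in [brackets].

/ɤ/ harmonizes with /ø/ ([-back]) → [e]
/o/ harmonizes with /ø/ ([-back]) → [ø]

[løbmelø]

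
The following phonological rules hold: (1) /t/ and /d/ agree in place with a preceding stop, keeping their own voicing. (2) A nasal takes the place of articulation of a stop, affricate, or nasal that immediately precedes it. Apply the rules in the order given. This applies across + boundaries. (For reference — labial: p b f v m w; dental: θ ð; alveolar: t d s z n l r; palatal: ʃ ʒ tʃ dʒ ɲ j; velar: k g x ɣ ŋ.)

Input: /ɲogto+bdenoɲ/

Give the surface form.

Rule 1: /t/ after /g/ (velar) → [k]
Rule 1: /d/ after /b/ (labial) → [b]
After rule 1: ɲogko+bbenoɲ
Rule 2: no segment meets the rule's conditions; no change.

[ɲogko+bbenoɲ]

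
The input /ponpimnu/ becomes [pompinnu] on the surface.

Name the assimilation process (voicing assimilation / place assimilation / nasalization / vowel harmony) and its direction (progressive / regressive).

/n/→[m] /m/→[n].
Each target copies a feature from the following segment, so the direction is regressive.

place assimilation, regressive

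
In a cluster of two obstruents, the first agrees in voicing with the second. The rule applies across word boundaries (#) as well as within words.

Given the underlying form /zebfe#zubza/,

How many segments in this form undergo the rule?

/b/ before /f/ (voiceless) → [p]
1 segment changes.

1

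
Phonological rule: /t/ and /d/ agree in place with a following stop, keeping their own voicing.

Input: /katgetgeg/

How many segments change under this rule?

2

/t/ before /g/ (velar) → [k]
/t/ before /g/ (velar) → [k]
2 segments change.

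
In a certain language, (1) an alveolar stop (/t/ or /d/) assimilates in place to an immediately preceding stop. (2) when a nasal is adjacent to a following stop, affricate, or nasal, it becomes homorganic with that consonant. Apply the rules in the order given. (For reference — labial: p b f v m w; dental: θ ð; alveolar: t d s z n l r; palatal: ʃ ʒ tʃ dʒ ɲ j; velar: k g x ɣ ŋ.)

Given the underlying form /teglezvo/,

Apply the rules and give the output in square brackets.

[teglezvo]

Rule 1: no segment meets the rule's conditions; no change.
After rule 1: teglezvo
Rule 2: no segment meets the rule's conditions; no change.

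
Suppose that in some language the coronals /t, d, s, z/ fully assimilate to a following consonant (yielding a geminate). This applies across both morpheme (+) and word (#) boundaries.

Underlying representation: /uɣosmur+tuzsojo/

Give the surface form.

[uɣommur+tussojo]

/s/ before /m/ → [m] (total assimilation)
/z/ before /s/ → [s] (total assimilation)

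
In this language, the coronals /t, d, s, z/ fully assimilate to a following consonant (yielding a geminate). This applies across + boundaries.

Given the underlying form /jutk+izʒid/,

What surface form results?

[jukk+iʒʒid]

/t/ before /k/ → [k] (total assimilation)
/z/ before /ʒ/ → [ʒ] (total assimilation)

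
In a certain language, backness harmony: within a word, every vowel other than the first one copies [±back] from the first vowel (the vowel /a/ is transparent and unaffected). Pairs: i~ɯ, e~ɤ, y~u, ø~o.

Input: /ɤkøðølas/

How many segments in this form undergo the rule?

/ø/ harmonizes with /ɤ/ ([+back]) → [o]
/ø/ harmonizes with /ɤ/ ([+back]) → [o]
2 segments change.

2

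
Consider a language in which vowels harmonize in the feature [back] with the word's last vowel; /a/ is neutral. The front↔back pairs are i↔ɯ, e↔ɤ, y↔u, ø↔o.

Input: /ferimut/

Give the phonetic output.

/e/ harmonizes with /u/ ([+back]) → [ɤ]
/i/ harmonizes with /u/ ([+back]) → [ɯ]

[fɤrɯmut]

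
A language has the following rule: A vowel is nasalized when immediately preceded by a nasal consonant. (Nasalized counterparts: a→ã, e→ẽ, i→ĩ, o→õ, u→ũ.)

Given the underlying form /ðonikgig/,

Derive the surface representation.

[ðonĩkgig]

/i/ after nasal /n/ → [ĩ]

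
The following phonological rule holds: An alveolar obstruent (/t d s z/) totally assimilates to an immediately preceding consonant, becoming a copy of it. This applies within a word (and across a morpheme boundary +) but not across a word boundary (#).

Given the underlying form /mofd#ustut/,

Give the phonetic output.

[moff#ussut]

/d/ after /f/ → [f] (total assimilation)
/t/ after /s/ → [s] (total assimilation)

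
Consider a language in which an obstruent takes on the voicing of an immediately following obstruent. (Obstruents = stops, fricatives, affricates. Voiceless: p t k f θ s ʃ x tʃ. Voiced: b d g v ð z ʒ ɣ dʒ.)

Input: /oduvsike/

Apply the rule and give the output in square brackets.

[odufsike]

/v/ before /s/ (voiceless) → [f]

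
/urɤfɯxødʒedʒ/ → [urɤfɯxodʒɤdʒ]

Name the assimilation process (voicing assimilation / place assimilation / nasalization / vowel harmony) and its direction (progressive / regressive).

/ø/→[o] /e/→[ɤ].
Vowels agree with the first vowel, so the harmony is progressive.

vowel harmony, progressive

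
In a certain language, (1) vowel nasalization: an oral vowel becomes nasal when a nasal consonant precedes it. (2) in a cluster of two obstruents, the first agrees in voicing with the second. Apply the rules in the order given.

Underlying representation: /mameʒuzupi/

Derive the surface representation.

Rule 1: /a/ after nasal /m/ → [ã]
Rule 1: /e/ after nasal /m/ → [ẽ]
After rule 1: mãmẽʒuzupi
Rule 2: no segment meets the rule's conditions; no change.

[mãmẽʒuzupi]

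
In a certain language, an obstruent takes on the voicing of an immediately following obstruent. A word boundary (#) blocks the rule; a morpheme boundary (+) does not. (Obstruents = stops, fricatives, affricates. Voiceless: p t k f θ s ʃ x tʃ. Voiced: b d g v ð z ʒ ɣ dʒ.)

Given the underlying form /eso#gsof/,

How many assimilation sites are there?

1

/g/ before /s/ (voiceless) → [k]
1 segment changes.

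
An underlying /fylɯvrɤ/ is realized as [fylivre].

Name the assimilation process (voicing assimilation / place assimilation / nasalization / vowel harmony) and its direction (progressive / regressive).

/ɯ/→[i] /ɤ/→[e].
Vowels agree with the first vowel, so the harmony is progressive.

vowel harmony, progressive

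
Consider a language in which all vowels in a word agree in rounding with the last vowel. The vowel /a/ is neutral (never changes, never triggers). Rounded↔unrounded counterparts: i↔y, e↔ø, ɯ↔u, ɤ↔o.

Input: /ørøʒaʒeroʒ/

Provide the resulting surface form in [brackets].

/e/ harmonizes with /o/ ([+round]) → [ø]

[ørøʒaʒøroʒ]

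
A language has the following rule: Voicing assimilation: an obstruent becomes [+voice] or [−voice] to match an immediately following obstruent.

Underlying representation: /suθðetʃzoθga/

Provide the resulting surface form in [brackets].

/θ/ before /ð/ (voiced) → [ð]
/tʃ/ before /z/ (voiced) → [dʒ]
/θ/ before /g/ (voiced) → [ð]

[suððedʒzoðga]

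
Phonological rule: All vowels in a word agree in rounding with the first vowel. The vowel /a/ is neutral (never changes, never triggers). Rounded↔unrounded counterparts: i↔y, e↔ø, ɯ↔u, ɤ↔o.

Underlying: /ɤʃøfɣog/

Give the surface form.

[ɤʃefɣɤg]

/ø/ harmonizes with /ɤ/ ([-round]) → [e]
/o/ harmonizes with /ɤ/ ([-round]) → [ɤ]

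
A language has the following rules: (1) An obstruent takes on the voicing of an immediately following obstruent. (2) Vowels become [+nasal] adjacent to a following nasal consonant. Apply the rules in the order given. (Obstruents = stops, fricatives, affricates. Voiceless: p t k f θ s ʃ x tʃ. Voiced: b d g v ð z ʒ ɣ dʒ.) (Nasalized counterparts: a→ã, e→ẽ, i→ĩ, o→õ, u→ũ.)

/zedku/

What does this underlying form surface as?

Rule 1: /d/ before /k/ (voiceless) → [t]
After rule 1: zetku
Rule 2: no segment meets the rule's conditions; no change.

[zetku]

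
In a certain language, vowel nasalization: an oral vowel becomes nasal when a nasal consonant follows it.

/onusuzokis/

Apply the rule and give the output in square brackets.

/o/ before nasal /n/ → [õ]

[õnusuzokis]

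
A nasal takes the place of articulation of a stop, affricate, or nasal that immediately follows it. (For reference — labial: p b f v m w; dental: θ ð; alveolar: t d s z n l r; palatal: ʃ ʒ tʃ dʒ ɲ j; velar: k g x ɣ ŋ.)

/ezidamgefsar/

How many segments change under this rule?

1

/m/ before /g/ (velar) → [ŋ]
1 segment changes.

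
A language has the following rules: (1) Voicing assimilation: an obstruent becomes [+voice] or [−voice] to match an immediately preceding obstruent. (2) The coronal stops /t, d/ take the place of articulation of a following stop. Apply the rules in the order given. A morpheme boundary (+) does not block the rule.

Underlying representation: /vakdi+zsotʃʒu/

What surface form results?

[vakti+zzotʃʃu]

Rule 1: /d/ after /k/ (voiceless) → [t]
Rule 1: /s/ after /z/ (voiced) → [z]
Rule 1: /ʒ/ after /tʃ/ (voiceless) → [ʃ]
After rule 1: vakti+zzotʃʃu
Rule 2: no segment meets the rule's conditions; no change.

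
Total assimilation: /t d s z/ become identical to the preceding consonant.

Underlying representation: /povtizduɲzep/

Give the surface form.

[povvizzuɲɲep]

/t/ after /v/ → [v] (total assimilation)
/d/ after /z/ → [z] (total assimilation)
/z/ after /ɲ/ → [ɲ] (total assimilation)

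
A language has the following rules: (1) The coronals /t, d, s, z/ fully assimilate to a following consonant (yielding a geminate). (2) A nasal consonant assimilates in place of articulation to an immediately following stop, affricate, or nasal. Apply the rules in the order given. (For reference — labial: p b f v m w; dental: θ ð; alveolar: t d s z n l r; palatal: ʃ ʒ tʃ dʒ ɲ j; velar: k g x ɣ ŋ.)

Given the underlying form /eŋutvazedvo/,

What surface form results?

[eŋuvvazevvo]

Rule 1: /t/ before /v/ → [v] (total assimilation)
Rule 1: /d/ before /v/ → [v] (total assimilation)
After rule 1: eŋuvvazevvo
Rule 2: no segment meets the rule's conditions; no change.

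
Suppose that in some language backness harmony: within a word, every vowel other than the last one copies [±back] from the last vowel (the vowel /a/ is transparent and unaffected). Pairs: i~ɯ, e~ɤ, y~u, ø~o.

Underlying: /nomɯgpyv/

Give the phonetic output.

[nømigpyv]

/o/ harmonizes with /y/ ([-back]) → [ø]
/ɯ/ harmonizes with /y/ ([-back]) → [i]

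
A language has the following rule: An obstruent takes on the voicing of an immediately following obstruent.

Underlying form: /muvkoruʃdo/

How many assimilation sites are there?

2

/v/ before /k/ (voiceless) → [f]
/ʃ/ before /d/ (voiced) → [ʒ]
2 segments change.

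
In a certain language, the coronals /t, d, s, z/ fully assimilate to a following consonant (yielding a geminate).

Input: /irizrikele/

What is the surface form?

/z/ before /r/ → [r] (total assimilation)

[irirrikele]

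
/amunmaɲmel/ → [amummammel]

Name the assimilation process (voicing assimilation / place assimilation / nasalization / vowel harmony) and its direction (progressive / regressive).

place assimilation, regressive

/n/→[m] /ɲ/→[m].
Each target copies a feature from the following segment, so the direction is regressive.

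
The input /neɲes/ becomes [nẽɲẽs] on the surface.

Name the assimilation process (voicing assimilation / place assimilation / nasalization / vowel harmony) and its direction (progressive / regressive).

nasalization, progressive

/e/→[ẽ] /e/→[ẽ].
Each target copies a feature from the preceding segment, so the direction is progressive.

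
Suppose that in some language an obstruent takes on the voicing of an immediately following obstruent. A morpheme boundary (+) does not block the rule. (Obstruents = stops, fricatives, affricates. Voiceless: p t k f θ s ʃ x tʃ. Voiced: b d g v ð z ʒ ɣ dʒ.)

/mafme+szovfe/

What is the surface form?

[mafme+zzoffe]

/s/ before /z/ (voiced) → [z]
/v/ before /f/ (voiceless) → [f]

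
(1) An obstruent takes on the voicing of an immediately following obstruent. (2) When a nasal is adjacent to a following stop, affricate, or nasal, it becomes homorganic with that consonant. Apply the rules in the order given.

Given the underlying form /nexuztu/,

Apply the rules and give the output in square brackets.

[nexustu]

Rule 1: /z/ before /t/ (voiceless) → [s]
After rule 1: nexustu
Rule 2: no segment meets the rule's conditions; no change.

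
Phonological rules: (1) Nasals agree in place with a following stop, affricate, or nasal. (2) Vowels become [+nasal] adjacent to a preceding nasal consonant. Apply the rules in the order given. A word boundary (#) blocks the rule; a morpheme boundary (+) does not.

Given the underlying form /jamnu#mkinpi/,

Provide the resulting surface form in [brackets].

Rule 1: /m/ before /n/ (alveolar) → [n]
Rule 1: /m/ before /k/ (velar) → [ŋ]
Rule 1: /n/ before /p/ (labial) → [m]
After rule 1: jannu#ŋkimpi
Rule 2: /u/ after nasal /n/ → [ũ]

[jannũ#ŋkimpi]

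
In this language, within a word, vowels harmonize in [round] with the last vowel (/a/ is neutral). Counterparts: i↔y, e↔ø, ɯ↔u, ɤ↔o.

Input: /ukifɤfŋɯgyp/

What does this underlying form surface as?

[ukyfofŋugyp]

/i/ harmonizes with /y/ ([+round]) → [y]
/ɤ/ harmonizes with /y/ ([+round]) → [o]
/ɯ/ harmonizes with /y/ ([+round]) → [u]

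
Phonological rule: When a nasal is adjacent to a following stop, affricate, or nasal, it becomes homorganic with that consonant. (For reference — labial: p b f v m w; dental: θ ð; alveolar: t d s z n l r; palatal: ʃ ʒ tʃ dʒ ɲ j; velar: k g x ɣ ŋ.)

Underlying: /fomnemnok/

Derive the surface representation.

/m/ before /n/ (alveolar) → [n]
/m/ before /n/ (alveolar) → [n]

[fonnennok]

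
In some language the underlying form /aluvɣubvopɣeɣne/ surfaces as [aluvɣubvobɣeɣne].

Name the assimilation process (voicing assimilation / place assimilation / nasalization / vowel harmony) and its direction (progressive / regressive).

/p/→[b].
Each target copies a feature from the following segment, so the direction is regressive.

voicing assimilation, regressive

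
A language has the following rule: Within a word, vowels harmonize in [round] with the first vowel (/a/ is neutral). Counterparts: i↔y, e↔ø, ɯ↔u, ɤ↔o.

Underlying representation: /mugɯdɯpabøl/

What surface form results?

/ɯ/ harmonizes with /u/ ([+round]) → [u]
/ɯ/ harmonizes with /u/ ([+round]) → [u]

[mugudupabøl]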